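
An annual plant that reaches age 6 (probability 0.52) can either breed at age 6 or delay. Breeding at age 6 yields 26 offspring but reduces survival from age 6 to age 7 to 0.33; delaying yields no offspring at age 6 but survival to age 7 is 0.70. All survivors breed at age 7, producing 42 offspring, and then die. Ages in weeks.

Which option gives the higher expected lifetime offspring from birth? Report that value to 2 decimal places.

20.73

breed at age 6: R₀ = 0.52 × (26 + 0.33 × 42) = 0.52 × 39.8600 = 20.7272
delay to age 7: R₀ = 0.52 × (0.70 × 42) = 0.52 × 29.4000 = 15.2880
Higher: breed at age 6 (20.7272).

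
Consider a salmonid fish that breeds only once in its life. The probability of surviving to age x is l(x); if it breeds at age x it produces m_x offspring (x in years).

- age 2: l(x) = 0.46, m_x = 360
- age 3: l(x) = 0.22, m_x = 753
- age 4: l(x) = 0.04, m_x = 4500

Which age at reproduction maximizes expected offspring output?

Expected offspring if breeding at age x = l(x) × m_x:
  age 2: 0.46 × 360 = 165.600
  age 3: 0.22 × 753 = 165.660
  age 4: 0.04 × 4500 = 180.000
Maximum at age 4 (180.000).

4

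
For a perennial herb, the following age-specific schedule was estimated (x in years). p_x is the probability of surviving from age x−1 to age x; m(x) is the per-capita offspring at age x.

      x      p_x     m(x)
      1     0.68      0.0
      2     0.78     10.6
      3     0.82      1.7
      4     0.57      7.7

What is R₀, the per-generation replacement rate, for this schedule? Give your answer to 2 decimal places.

8.27

Survivorship from birth: l_x = p_1·p_2·…·p_x.
  l_1 = 0.68000
  l_2 = 0.53040
  l_3 = 0.43493
  l_4 = 0.24791
R₀ = Σ l_x m(x):
  age 1: 0.68000 × 0.0 = 0.0000
  age 2: 0.53040 × 10.6 = 5.6222
  age 3: 0.43493 × 1.7 = 0.7394
  age 4: 0.24791 × 7.7 = 1.9089
R₀ = 0.0000 + 5.6222 + 0.7394 + 1.9089 = 8.2705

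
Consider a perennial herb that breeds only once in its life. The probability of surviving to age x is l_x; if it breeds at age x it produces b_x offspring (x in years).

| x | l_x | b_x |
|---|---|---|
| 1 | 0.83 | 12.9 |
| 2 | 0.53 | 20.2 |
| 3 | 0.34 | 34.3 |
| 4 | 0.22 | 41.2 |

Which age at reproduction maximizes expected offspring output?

Expected offspring if breeding at age x = l_x × b_x:
  age 1: 0.83 × 12.9 = 10.707
  age 2: 0.53 × 20.2 = 10.706
  age 3: 0.34 × 34.3 = 11.662
  age 4: 0.22 × 41.2 = 9.064
Maximum at age 3 (11.662).

3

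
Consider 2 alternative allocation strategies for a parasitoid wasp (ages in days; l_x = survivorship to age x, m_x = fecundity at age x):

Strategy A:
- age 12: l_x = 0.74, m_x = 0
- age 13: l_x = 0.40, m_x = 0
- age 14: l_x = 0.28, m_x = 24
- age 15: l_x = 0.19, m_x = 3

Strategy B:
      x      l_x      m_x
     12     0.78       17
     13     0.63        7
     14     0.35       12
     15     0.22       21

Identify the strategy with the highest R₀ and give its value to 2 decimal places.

Strategy A: R₀ = 0.74×0 + 0.40×0 + 0.28×24 + 0.19×3 = 7.2900
Strategy B: R₀ = 0.78×17 + 0.63×7 + 0.35×12 + 0.22×21 = 26.4900
Highest R₀: strategy B with 26.4900.

26.49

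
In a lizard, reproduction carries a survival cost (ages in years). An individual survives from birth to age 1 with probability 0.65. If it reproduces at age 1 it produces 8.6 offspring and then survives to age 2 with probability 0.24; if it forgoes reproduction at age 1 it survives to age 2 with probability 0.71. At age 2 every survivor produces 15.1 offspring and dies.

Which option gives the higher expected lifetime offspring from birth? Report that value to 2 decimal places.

breed at age 1: R₀ = 0.65 × (8.6 + 0.24 × 15.1) = 0.65 × 12.2240 = 7.9456
delay to age 2: R₀ = 0.65 × (0.71 × 15.1) = 0.65 × 10.7210 = 6.9687
Higher: breed at age 1 (7.9456).

7.95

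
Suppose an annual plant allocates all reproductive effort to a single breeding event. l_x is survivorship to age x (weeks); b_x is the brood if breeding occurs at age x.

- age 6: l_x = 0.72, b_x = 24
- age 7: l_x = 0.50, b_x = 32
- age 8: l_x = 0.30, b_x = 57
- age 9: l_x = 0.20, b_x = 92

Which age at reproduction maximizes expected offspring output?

Expected offspring if breeding at age x = l_x × b_x:
  age 6: 0.72 × 24 = 17.280
  age 7: 0.50 × 32 = 16.000
  age 8: 0.30 × 57 = 17.100
  age 9: 0.20 × 92 = 18.400
Maximum at age 9 (18.400).

9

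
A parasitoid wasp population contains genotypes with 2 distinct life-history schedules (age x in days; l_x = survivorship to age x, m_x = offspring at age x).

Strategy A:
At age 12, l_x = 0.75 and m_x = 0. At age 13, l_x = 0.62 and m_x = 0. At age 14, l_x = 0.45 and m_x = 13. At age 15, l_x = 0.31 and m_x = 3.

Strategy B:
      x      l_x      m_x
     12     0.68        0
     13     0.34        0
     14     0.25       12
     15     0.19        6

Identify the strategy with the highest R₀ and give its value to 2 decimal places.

6.78

Strategy A: R₀ = 0.75×0 + 0.62×0 + 0.45×13 + 0.31×3 = 6.7800
Strategy B: R₀ = 0.68×0 + 0.34×0 + 0.25×12 + 0.19×6 = 4.1400
Highest R₀: strategy A with 6.7800.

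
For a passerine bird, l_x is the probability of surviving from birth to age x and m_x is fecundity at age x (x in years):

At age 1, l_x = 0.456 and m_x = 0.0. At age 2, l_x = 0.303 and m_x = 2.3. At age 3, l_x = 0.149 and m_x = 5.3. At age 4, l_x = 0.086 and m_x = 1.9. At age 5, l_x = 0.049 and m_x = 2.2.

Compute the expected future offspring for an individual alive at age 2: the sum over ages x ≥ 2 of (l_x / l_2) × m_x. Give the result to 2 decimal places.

l_2 = 0.303. Conditional survival from age 2 to x is l_x / l_2.
  x=2: (0.303/0.303) × 2.3 = 2.3000
  x=3: (0.149/0.303) × 5.3 = 2.6063
  x=4: (0.086/0.303) × 1.9 = 0.5393
  x=5: (0.049/0.303) × 2.2 = 0.3558
Sum = 2.3000 + 2.6063 + 0.5393 + 0.3558 = 5.8013

5.80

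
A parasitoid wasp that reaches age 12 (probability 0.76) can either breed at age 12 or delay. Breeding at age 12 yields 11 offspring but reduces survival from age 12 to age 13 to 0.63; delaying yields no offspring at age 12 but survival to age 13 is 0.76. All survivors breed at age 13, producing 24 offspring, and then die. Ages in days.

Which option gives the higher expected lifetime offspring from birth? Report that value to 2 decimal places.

breed at age 12: R₀ = 0.76 × (11 + 0.63 × 24) = 0.76 × 26.1200 = 19.8512
delay to age 13: R₀ = 0.76 × (0.76 × 24) = 0.76 × 18.2400 = 13.8624
Higher: breed at age 12 (19.8512).

19.85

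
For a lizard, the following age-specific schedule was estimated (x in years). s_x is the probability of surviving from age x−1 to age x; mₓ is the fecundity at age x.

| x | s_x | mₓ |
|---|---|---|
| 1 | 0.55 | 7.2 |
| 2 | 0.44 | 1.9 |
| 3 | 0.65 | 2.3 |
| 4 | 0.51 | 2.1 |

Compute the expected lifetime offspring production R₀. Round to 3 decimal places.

4.950

Survivorship from birth: l_x = s_1·s_2·…·s_x.
  l_1 = 0.55000
  l_2 = 0.24200
  l_3 = 0.15730
  l_4 = 0.08022
R₀ = Σ l_x mₓ:
  age 1: 0.55000 × 7.2 = 3.9600
  age 2: 0.24200 × 1.9 = 0.4598
  age 3: 0.15730 × 2.3 = 0.3618
  age 4: 0.08022 × 2.1 = 0.1685
R₀ = 3.9600 + 0.4598 + 0.3618 + 0.1685 = 4.9501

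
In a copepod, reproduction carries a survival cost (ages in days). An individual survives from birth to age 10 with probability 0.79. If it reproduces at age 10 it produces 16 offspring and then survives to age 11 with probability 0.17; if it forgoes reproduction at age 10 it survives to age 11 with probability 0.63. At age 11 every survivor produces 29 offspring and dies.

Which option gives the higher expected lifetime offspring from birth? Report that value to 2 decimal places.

breed at age 10: R₀ = 0.79 × (16 + 0.17 × 29) = 0.79 × 20.9300 = 16.5347
delay to age 11: R₀ = 0.79 × (0.63 × 29) = 0.79 × 18.2700 = 14.4333
Higher: breed at age 10 (16.5347).

16.53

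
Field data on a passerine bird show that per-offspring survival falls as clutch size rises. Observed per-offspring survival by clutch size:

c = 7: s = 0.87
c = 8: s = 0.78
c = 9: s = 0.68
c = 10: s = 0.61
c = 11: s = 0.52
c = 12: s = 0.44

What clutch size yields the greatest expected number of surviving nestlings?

Expected surviving nestlings = c × s(c):
  c=7: 7 × 0.87 = 6.090
  c=8: 8 × 0.78 = 6.240
  c=9: 9 × 0.68 = 6.120
  c=10: 10 × 0.61 = 6.100
  c=11: 11 × 0.52 = 5.720
  c=12: 12 × 0.44 = 5.280
Maximum at c = 8 (6.240 surviving nestlings).

8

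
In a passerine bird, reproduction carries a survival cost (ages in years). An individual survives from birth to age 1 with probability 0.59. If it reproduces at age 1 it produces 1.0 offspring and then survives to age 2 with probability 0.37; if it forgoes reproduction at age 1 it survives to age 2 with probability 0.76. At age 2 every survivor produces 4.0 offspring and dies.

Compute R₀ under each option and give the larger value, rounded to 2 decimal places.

breed at age 1: R₀ = 0.59 × (1.0 + 0.37 × 4.0) = 0.59 × 2.4800 = 1.4632
delay to age 2: R₀ = 0.59 × (0.76 × 4.0) = 0.59 × 3.0400 = 1.7936
Higher: delay to age 2 (1.7936).

1.79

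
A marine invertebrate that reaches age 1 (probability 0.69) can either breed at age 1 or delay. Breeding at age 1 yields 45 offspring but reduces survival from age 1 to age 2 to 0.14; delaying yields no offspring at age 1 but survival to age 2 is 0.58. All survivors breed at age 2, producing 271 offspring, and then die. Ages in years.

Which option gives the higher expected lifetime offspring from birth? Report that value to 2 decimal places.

108.45

breed at age 1: R₀ = 0.69 × (45 + 0.14 × 271) = 0.69 × 82.9400 = 57.2286
delay to age 2: R₀ = 0.69 × (0.58 × 271) = 0.69 × 157.1800 = 108.4542
Higher: delay to age 2 (108.4542).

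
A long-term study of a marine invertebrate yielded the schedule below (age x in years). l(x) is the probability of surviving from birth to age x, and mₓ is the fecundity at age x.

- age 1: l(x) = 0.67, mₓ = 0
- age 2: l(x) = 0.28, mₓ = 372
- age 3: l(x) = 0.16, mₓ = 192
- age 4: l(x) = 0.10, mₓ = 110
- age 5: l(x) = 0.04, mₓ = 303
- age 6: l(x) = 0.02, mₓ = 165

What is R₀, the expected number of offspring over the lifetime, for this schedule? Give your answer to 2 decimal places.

R₀ = Σ l(x) mₓ:
  age 1: 0.67 × 0 = 0.0000
  age 2: 0.28 × 372 = 104.1600
  age 3: 0.16 × 192 = 30.7200
  age 4: 0.10 × 110 = 11.0000
  age 5: 0.04 × 303 = 12.1200
  age 6: 0.02 × 165 = 3.3000
R₀ = 0.0000 + 104.1600 + 30.7200 + 11.0000 + 12.1200 + 3.3000 = 161.3000

161.30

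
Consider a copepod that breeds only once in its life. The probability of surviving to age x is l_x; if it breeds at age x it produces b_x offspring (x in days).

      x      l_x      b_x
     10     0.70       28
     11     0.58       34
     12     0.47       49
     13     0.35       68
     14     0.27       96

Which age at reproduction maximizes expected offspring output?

14

Expected offspring if breeding at age x = l_x × b_x:
  age 10: 0.70 × 28 = 19.600
  age 11: 0.58 × 34 = 19.720
  age 12: 0.47 × 49 = 23.030
  age 13: 0.35 × 68 = 23.800
  age 14: 0.27 × 96 = 25.920
Maximum at age 14 (25.920).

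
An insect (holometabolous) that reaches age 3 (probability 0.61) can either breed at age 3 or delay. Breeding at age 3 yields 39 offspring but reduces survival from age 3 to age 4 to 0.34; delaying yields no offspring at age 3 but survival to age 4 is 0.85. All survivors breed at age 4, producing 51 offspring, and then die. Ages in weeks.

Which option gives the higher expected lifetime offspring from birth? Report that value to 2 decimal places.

34.37

breed at age 3: R₀ = 0.61 × (39 + 0.34 × 51) = 0.61 × 56.3400 = 34.3674
delay to age 4: R₀ = 0.61 × (0.85 × 51) = 0.61 × 43.3500 = 26.4435
Higher: breed at age 3 (34.3674).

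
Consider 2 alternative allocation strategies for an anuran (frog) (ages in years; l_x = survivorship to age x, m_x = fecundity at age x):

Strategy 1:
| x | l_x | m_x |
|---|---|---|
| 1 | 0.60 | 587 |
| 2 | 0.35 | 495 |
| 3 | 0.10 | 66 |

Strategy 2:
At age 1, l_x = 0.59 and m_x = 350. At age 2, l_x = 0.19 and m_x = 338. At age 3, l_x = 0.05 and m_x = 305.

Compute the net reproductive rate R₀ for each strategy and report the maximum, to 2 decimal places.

Strategy 1: R₀ = 0.60×587 + 0.35×495 + 0.10×66 = 532.0500
Strategy 2: R₀ = 0.59×350 + 0.19×338 + 0.05×305 = 285.9700
Highest R₀: strategy 1 with 532.0500.

532.05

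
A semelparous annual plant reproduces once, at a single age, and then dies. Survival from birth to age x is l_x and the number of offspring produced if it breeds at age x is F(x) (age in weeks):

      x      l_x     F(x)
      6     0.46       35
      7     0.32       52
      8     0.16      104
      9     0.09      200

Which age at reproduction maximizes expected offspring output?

Expected offspring if breeding at age x = l_x × F(x):
  age 6: 0.46 × 35 = 16.100
  age 7: 0.32 × 52 = 16.640
  age 8: 0.16 × 104 = 16.640
  age 9: 0.09 × 200 = 18.000
Maximum at age 9 (18.000).

9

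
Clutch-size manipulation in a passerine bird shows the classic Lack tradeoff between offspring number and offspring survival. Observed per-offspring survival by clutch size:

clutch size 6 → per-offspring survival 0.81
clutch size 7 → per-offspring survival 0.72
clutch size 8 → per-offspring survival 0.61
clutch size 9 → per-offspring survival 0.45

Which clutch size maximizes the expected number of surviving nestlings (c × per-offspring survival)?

7

Expected surviving nestlings = c × s(c):
  c=6: 6 × 0.81 = 4.860
  c=7: 7 × 0.72 = 5.040
  c=8: 8 × 0.61 = 4.880
  c=9: 9 × 0.45 = 4.050
Maximum at c = 7 (5.040 surviving nestlings).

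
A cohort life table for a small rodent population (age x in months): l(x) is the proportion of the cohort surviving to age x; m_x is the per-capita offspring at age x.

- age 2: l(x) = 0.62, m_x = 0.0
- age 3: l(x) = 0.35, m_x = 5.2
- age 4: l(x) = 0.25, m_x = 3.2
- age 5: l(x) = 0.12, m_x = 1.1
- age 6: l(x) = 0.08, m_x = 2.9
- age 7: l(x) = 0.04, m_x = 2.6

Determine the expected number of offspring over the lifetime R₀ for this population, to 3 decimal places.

3.088

R₀ = Σ l(x) m_x:
  age 2: 0.62 × 0.0 = 0.0000
  age 3: 0.35 × 5.2 = 1.8200
  age 4: 0.25 × 3.2 = 0.8000
  age 5: 0.12 × 1.1 = 0.1320
  age 6: 0.08 × 2.9 = 0.2320
  age 7: 0.04 × 2.6 = 0.1040
R₀ = 0.0000 + 1.8200 + 0.8000 + 0.1320 + 0.2320 + 0.1040 = 3.0880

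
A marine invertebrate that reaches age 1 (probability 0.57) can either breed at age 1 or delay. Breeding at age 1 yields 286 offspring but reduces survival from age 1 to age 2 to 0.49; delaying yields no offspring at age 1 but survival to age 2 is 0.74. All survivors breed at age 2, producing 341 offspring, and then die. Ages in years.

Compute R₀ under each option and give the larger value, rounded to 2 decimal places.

258.26

breed at age 1: R₀ = 0.57 × (286 + 0.49 × 341) = 0.57 × 453.0900 = 258.2613
delay to age 2: R₀ = 0.57 × (0.74 × 341) = 0.57 × 252.3400 = 143.8338
Higher: breed at age 1 (258.2613).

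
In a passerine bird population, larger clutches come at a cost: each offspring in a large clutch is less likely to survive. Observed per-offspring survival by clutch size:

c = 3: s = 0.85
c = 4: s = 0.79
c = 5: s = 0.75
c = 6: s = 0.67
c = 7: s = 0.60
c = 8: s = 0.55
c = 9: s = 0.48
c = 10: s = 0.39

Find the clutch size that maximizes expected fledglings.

8

Expected fledglings = c × s(c):
  c=3: 3 × 0.85 = 2.550
  c=4: 4 × 0.79 = 3.160
  c=5: 5 × 0.75 = 3.750
  c=6: 6 × 0.67 = 4.020
  c=7: 7 × 0.60 = 4.200
  c=8: 8 × 0.55 = 4.400
  c=9: 9 × 0.48 = 4.320
  c=10: 10 × 0.39 = 3.900
Maximum at c = 8 (4.400 fledglings).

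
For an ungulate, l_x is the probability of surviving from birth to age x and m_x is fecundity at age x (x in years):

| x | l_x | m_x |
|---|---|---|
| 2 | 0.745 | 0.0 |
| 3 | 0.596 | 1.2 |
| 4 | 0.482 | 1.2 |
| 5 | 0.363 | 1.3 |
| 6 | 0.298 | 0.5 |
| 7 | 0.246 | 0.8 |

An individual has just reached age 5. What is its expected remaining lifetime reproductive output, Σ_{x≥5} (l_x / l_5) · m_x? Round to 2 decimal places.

l_5 = 0.363. Conditional survival from age 5 to x is l_x / l_5.
  x=5: (0.363/0.363) × 1.3 = 1.3000
  x=6: (0.298/0.363) × 0.5 = 0.4105
  x=7: (0.246/0.363) × 0.8 = 0.5421
Sum = 1.3000 + 0.4105 + 0.5421 = 2.2526

2.25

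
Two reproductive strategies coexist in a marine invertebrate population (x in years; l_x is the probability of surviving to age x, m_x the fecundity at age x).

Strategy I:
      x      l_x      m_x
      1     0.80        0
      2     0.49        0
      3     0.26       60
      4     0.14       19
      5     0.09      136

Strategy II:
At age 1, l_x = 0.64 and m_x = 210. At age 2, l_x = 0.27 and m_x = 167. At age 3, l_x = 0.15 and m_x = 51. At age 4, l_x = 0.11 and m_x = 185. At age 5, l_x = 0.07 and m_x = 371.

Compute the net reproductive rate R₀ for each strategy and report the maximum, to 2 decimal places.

Strategy I: R₀ = 0.80×0 + 0.49×0 + 0.26×60 + 0.14×19 + 0.09×136 = 30.5000
Strategy II: R₀ = 0.64×210 + 0.27×167 + 0.15×51 + 0.11×185 + 0.07×371 = 233.4600
Highest R₀: strategy II with 233.4600.

233.46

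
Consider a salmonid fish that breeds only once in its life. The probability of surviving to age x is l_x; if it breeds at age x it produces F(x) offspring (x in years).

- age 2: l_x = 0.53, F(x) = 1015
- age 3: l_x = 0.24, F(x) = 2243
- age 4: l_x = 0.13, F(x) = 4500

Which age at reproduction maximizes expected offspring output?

4

Expected offspring if breeding at age x = l_x × F(x):
  age 2: 0.53 × 1015 = 537.950
  age 3: 0.24 × 2243 = 538.320
  age 4: 0.13 × 4500 = 585.000
Maximum at age 4 (585.000).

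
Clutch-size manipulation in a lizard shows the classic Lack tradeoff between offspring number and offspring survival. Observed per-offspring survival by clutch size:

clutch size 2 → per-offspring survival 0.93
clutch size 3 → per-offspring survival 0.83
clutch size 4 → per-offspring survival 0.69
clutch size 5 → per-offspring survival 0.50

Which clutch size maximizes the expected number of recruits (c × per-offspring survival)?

4

Expected recruits = c × s(c):
  c=2: 2 × 0.93 = 1.860
  c=3: 3 × 0.83 = 2.490
  c=4: 4 × 0.69 = 2.760
  c=5: 5 × 0.50 = 2.500
Maximum at c = 4 (2.760 recruits).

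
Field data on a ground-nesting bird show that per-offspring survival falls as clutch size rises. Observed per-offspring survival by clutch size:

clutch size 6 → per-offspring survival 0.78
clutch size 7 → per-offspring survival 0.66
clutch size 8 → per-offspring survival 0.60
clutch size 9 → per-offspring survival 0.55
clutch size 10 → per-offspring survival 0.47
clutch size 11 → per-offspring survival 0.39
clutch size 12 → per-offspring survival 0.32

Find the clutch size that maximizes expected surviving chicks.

Expected surviving chicks = c × s(c):
  c=6: 6 × 0.78 = 4.680
  c=7: 7 × 0.66 = 4.620
  c=8: 8 × 0.60 = 4.800
  c=9: 9 × 0.55 = 4.950
  c=10: 10 × 0.47 = 4.700
  c=11: 11 × 0.39 = 4.290
  c=12: 12 × 0.32 = 3.840
Maximum at c = 9 (4.950 surviving chicks).

9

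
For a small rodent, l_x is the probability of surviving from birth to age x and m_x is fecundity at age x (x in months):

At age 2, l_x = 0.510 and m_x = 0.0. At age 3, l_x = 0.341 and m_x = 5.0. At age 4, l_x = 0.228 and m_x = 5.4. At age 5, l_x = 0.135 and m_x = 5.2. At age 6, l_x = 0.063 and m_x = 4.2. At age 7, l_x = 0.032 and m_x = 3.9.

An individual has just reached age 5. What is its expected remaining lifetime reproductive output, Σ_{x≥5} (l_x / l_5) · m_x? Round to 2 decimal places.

8.08

l_5 = 0.135. Conditional survival from age 5 to x is l_x / l_5.
  x=5: (0.135/0.135) × 5.2 = 5.2000
  x=6: (0.063/0.135) × 4.2 = 1.9600
  x=7: (0.032/0.135) × 3.9 = 0.9244
Sum = 5.2000 + 1.9600 + 0.9244 = 8.0844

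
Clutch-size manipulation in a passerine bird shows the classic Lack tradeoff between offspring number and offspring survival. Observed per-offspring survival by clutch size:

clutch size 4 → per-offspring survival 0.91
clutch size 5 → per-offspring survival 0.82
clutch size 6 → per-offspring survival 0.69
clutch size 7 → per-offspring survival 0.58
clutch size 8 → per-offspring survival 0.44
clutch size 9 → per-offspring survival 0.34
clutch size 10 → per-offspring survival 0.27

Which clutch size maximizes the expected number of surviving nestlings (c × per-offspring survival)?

Expected surviving nestlings = c × s(c):
  c=4: 4 × 0.91 = 3.640
  c=5: 5 × 0.82 = 4.100
  c=6: 6 × 0.69 = 4.140
  c=7: 7 × 0.58 = 4.060
  c=8: 8 × 0.44 = 3.520
  c=9: 9 × 0.34 = 3.060
  c=10: 10 × 0.27 = 2.700
Maximum at c = 6 (4.140 surviving nestlings).

6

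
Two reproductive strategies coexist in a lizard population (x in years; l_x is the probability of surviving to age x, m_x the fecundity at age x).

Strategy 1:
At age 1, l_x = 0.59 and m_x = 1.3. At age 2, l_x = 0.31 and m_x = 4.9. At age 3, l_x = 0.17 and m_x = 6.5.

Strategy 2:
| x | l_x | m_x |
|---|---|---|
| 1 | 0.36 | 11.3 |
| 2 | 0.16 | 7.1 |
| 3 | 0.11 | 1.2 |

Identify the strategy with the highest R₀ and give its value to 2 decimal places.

Strategy 1: R₀ = 0.59×1.3 + 0.31×4.9 + 0.17×6.5 = 3.3910
Strategy 2: R₀ = 0.36×11.3 + 0.16×7.1 + 0.11×1.2 = 5.3360
Highest R₀: strategy 2 with 5.3360.

5.34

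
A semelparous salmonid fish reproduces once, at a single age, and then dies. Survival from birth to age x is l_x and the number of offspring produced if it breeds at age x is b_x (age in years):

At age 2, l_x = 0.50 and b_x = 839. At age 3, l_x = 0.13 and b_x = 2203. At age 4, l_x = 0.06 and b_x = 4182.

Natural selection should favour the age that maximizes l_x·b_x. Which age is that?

Expected offspring if breeding at age x = l_x × b_x:
  age 2: 0.50 × 839 = 419.500
  age 3: 0.13 × 2203 = 286.390
  age 4: 0.06 × 4182 = 250.920
Maximum at age 2 (419.500).

2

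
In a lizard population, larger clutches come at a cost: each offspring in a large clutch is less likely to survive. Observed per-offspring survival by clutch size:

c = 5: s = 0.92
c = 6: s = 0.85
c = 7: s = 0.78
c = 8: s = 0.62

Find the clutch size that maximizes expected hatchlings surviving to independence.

Expected hatchlings surviving to independence = c × s(c):
  c=5: 5 × 0.92 = 4.600
  c=6: 6 × 0.85 = 5.100
  c=7: 7 × 0.78 = 5.460
  c=8: 8 × 0.62 = 4.960
Maximum at c = 7 (5.460 hatchlings surviving to independence).

7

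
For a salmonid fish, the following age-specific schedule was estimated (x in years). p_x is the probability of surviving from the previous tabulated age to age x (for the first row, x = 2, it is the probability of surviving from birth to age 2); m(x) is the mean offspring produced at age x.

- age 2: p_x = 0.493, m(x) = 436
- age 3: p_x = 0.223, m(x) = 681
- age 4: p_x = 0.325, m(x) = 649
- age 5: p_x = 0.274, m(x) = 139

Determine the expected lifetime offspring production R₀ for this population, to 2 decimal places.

314.37

Survivorship from birth: l_x = p_2·p_3·…·p_x.
  l_2 = 0.49300
  l_3 = 0.10994
  l_4 = 0.03573
  l_5 = 0.00979
R₀ = Σ l_x m(x):
  age 2: 0.49300 × 436 = 214.9480
  age 3: 0.10994 × 681 = 74.8691
  age 4: 0.03573 × 649 = 23.1888
  age 5: 0.00979 × 139 = 1.3608
R₀ = 214.9480 + 74.8691 + 23.1888 + 1.3608 = 314.3667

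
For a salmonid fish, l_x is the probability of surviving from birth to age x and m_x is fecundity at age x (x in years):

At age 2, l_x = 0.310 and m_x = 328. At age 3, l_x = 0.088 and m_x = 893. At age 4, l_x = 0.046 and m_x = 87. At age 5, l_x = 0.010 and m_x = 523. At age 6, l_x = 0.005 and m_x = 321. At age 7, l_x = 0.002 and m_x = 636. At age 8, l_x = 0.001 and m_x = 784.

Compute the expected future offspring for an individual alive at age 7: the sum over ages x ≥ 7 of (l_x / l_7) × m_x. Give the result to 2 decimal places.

l_7 = 0.002. Conditional survival from age 7 to x is l_x / l_7.
  x=7: (0.002/0.002) × 636 = 636.0000
  x=8: (0.001/0.002) × 784 = 392.0000
Sum = 636.0000 + 392.0000 = 1028.0000

1028.00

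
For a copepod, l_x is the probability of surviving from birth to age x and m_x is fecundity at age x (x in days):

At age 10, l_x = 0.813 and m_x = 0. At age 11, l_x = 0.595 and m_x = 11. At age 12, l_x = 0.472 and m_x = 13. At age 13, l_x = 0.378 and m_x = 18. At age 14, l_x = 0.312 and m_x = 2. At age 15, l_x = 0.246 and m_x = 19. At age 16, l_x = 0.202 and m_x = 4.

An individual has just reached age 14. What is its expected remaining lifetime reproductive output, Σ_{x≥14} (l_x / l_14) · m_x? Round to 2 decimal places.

19.57

l_14 = 0.312. Conditional survival from age 14 to x is l_x / l_14.
  x=14: (0.312/0.312) × 2 = 2.0000
  x=15: (0.246/0.312) × 19 = 14.9808
  x=16: (0.202/0.312) × 4 = 2.5897
Sum = 2.0000 + 14.9808 + 2.5897 = 19.5705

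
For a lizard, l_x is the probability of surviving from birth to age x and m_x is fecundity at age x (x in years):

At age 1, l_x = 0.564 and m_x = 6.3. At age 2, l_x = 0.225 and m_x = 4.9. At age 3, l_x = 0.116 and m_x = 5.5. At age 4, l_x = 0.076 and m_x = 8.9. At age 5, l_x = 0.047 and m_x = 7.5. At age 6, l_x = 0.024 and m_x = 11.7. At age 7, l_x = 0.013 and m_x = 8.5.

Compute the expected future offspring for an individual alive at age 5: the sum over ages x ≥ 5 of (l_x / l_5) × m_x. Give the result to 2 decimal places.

l_5 = 0.047. Conditional survival from age 5 to x is l_x / l_5.
  x=5: (0.047/0.047) × 7.5 = 7.5000
  x=6: (0.024/0.047) × 11.7 = 5.9745
  x=7: (0.013/0.047) × 8.5 = 2.3511
Sum = 7.5000 + 5.9745 + 2.3511 = 15.8255

15.83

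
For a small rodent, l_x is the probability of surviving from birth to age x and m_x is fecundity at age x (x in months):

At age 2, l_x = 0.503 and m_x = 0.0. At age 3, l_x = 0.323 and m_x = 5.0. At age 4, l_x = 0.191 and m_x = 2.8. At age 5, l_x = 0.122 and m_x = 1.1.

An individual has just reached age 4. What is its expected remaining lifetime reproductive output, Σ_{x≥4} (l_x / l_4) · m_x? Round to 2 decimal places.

l_4 = 0.191. Conditional survival from age 4 to x is l_x / l_4.
  x=4: (0.191/0.191) × 2.8 = 2.8000
  x=5: (0.122/0.191) × 1.1 = 0.7026
Sum = 2.8000 + 0.7026 = 3.5026

3.50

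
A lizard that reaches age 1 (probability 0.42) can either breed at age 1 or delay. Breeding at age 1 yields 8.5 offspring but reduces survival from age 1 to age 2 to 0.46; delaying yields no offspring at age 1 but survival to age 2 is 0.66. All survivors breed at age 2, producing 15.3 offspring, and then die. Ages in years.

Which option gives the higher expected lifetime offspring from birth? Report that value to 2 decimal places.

6.53

breed at age 1: R₀ = 0.42 × (8.5 + 0.46 × 15.3) = 0.42 × 15.5380 = 6.5260
delay to age 2: R₀ = 0.42 × (0.66 × 15.3) = 0.42 × 10.0980 = 4.2412
Higher: breed at age 1 (6.5260).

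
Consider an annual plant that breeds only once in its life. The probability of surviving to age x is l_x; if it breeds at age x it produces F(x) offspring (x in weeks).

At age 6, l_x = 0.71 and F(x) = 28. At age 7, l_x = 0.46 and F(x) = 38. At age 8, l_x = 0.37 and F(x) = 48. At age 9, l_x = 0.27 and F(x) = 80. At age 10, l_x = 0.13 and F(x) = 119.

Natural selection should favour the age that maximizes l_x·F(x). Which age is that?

Expected offspring if breeding at age x = l_x × F(x):
  age 6: 0.71 × 28 = 19.880
  age 7: 0.46 × 38 = 17.480
  age 8: 0.37 × 48 = 17.760
  age 9: 0.27 × 80 = 21.600
  age 10: 0.13 × 119 = 15.470
Maximum at age 9 (21.600).

9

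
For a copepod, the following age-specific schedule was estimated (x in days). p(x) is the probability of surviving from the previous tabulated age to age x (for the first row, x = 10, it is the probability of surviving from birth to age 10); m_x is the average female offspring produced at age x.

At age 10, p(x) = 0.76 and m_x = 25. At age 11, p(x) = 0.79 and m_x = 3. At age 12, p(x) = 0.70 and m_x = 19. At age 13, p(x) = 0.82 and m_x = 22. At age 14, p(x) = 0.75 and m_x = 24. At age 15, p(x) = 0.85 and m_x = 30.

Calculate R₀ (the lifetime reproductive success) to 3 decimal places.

Survivorship from birth: l_x = p_10·p_11·…·p_x.
  l_10 = 0.76000
  l_11 = 0.60040
  l_12 = 0.42028
  l_13 = 0.34463
  l_14 = 0.25847
  l_15 = 0.21970
R₀ = Σ l_x m_x:
  age 10: 0.76000 × 25 = 19.0000
  age 11: 0.60040 × 3 = 1.8012
  age 12: 0.42028 × 19 = 7.9853
  age 13: 0.34463 × 22 = 7.5819
  age 14: 0.25847 × 24 = 6.2033
  age 15: 0.21970 × 30 = 6.5910
R₀ = 19.0000 + 1.8012 + 7.9853 + 7.5819 + 6.2033 + 6.5910 = 49.1627

49.163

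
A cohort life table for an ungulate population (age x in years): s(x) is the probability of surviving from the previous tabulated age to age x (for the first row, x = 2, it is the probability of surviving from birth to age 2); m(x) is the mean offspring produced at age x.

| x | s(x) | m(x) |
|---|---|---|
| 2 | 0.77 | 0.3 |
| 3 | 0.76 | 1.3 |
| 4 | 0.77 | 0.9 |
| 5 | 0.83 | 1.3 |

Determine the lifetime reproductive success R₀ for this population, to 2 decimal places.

Survivorship from birth: l_x = s_2·s_3·…·s_x.
  l_2 = 0.77000
  l_3 = 0.58520
  l_4 = 0.45060
  l_5 = 0.37400
R₀ = Σ l_x m(x):
  age 2: 0.77000 × 0.3 = 0.2310
  age 3: 0.58520 × 1.3 = 0.7608
  age 4: 0.45060 × 0.9 = 0.4055
  age 5: 0.37400 × 1.3 = 0.4862
R₀ = 0.2310 + 0.7608 + 0.4055 + 0.4862 = 1.8835

1.88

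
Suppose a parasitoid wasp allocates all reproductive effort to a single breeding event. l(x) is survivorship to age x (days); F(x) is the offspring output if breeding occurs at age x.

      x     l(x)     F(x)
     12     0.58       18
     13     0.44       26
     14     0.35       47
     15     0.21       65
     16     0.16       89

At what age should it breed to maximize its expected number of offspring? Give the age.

14

Expected offspring if breeding at age x = l(x) × F(x):
  age 12: 0.58 × 18 = 10.440
  age 13: 0.44 × 26 = 11.440
  age 14: 0.35 × 47 = 16.450
  age 15: 0.21 × 65 = 13.650
  age 16: 0.16 × 89 = 14.240
Maximum at age 14 (16.450).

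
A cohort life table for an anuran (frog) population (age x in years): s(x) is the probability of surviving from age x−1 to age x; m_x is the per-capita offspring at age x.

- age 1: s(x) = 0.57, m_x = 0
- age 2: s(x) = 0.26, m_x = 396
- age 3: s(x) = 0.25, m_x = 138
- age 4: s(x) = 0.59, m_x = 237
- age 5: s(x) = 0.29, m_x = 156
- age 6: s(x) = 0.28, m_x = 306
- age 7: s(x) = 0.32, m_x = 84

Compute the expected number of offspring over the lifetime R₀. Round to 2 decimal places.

70.56

Survivorship from birth: l_x = s_1·s_2·…·s_x.
  l_1 = 0.57000
  l_2 = 0.14820
  l_3 = 0.03705
  l_4 = 0.02186
  l_5 = 0.00634
  l_6 = 0.00177
  l_7 = 0.00057
R₀ = Σ l_x m_x:
  age 1: 0.57000 × 0 = 0.0000
  age 2: 0.14820 × 396 = 58.6872
  age 3: 0.03705 × 138 = 5.1129
  age 4: 0.02186 × 237 = 5.1808
  age 5: 0.00634 × 156 = 0.9890
  age 6: 0.00177 × 306 = 0.5416
  age 7: 0.00057 × 84 = 0.0479
R₀ = 0.0000 + 58.6872 + 5.1129 + 5.1808 + 0.9890 + 0.5416 + 0.0479 = 70.5595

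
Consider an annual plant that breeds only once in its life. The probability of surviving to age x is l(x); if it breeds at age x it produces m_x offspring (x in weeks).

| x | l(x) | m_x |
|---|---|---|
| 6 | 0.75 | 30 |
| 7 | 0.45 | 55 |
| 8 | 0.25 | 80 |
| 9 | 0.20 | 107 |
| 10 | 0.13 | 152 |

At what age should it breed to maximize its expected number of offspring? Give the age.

Expected offspring if breeding at age x = l(x) × m_x:
  age 6: 0.75 × 30 = 22.500
  age 7: 0.45 × 55 = 24.750
  age 8: 0.25 × 80 = 20.000
  age 9: 0.20 × 107 = 21.400
  age 10: 0.13 × 152 = 19.760
Maximum at age 7 (24.750).

7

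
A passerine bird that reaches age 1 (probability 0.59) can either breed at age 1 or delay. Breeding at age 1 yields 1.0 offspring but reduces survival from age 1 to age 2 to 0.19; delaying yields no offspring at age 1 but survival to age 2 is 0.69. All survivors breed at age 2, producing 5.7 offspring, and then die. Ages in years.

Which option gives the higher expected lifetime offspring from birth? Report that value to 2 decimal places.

breed at age 1: R₀ = 0.59 × (1.0 + 0.19 × 5.7) = 0.59 × 2.0830 = 1.2290
delay to age 2: R₀ = 0.59 × (0.69 × 5.7) = 0.59 × 3.9330 = 2.3205
Higher: delay to age 2 (2.3205).

2.32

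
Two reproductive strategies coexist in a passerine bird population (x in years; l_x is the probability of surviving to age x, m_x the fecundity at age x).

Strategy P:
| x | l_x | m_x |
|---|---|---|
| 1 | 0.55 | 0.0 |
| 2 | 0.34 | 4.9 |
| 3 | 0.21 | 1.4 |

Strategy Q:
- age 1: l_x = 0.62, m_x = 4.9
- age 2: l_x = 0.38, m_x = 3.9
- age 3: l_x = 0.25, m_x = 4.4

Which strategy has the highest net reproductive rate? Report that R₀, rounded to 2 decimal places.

Strategy P: R₀ = 0.55×0.0 + 0.34×4.9 + 0.21×1.4 = 1.9600
Strategy Q: R₀ = 0.62×4.9 + 0.38×3.9 + 0.25×4.4 = 5.6200
Highest R₀: strategy Q with 5.6200.

5.62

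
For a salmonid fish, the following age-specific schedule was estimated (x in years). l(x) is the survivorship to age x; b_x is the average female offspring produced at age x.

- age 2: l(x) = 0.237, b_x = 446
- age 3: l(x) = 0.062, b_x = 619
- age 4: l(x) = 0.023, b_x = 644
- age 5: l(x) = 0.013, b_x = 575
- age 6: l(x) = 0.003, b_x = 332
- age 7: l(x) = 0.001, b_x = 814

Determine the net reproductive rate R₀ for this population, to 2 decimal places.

R₀ = Σ l(x) b_x:
  age 2: 0.237 × 446 = 105.7020
  age 3: 0.062 × 619 = 38.3780
  age 4: 0.023 × 644 = 14.8120
  age 5: 0.013 × 575 = 7.4750
  age 6: 0.003 × 332 = 0.9960
  age 7: 0.001 × 814 = 0.8140
R₀ = 105.7020 + 38.3780 + 14.8120 + 7.4750 + 0.9960 + 0.8140 = 168.1770

168.18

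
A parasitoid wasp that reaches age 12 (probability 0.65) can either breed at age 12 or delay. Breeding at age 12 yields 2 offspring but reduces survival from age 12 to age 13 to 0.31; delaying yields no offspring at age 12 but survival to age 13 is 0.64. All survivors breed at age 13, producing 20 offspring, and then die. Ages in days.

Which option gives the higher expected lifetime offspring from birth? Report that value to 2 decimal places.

breed at age 12: R₀ = 0.65 × (2 + 0.31 × 20) = 0.65 × 8.2000 = 5.3300
delay to age 13: R₀ = 0.65 × (0.64 × 20) = 0.65 × 12.8000 = 8.3200
Higher: delay to age 13 (8.3200).

8.32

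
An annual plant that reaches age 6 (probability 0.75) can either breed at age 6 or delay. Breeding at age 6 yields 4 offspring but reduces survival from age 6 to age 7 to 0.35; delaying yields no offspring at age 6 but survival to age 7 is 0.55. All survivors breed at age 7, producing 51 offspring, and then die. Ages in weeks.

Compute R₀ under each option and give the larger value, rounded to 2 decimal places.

breed at age 6: R₀ = 0.75 × (4 + 0.35 × 51) = 0.75 × 21.8500 = 16.3875
delay to age 7: R₀ = 0.75 × (0.55 × 51) = 0.75 × 28.0500 = 21.0375
Higher: delay to age 7 (21.0375).

21.04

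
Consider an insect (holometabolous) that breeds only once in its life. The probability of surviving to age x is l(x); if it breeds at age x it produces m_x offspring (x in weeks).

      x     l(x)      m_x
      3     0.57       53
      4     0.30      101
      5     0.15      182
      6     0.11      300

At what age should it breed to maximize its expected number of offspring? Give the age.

Expected offspring if breeding at age x = l(x) × m_x:
  age 3: 0.57 × 53 = 30.210
  age 4: 0.30 × 101 = 30.300
  age 5: 0.15 × 182 = 27.300
  age 6: 0.11 × 300 = 33.000
Maximum at age 6 (33.000).

6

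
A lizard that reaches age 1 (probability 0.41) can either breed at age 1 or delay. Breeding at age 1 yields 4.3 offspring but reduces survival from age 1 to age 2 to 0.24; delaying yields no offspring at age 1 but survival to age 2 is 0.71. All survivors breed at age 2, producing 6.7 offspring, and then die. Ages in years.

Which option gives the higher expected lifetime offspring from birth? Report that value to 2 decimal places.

breed at age 1: R₀ = 0.41 × (4.3 + 0.24 × 6.7) = 0.41 × 5.9080 = 2.4223
delay to age 2: R₀ = 0.41 × (0.71 × 6.7) = 0.41 × 4.7570 = 1.9504
Higher: breed at age 1 (2.4223).

2.42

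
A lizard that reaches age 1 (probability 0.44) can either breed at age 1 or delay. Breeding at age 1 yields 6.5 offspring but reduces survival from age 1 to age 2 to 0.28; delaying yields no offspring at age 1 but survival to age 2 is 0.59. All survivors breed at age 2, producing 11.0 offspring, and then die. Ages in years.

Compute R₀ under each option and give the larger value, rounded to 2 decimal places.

4.22

breed at age 1: R₀ = 0.44 × (6.5 + 0.28 × 11.0) = 0.44 × 9.5800 = 4.2152
delay to age 2: R₀ = 0.44 × (0.59 × 11.0) = 0.44 × 6.4900 = 2.8556
Higher: breed at age 1 (4.2152).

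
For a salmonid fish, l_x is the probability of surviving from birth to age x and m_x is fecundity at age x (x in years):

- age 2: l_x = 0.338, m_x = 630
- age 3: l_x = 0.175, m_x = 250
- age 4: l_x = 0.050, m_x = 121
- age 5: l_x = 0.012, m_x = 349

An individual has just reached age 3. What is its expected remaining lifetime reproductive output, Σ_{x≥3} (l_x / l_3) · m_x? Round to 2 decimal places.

l_3 = 0.175. Conditional survival from age 3 to x is l_x / l_3.
  x=3: (0.175/0.175) × 250 = 250.0000
  x=4: (0.050/0.175) × 121 = 34.5714
  x=5: (0.012/0.175) × 349 = 23.9314
Sum = 250.0000 + 34.5714 + 23.9314 = 308.5029

308.50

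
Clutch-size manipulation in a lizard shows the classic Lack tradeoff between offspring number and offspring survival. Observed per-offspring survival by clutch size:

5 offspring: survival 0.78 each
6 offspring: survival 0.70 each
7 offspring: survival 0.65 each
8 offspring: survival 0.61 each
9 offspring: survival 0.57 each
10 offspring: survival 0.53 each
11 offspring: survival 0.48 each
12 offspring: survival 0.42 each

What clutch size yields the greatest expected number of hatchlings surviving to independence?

Expected hatchlings surviving to independence = c × s(c):
  c=5: 5 × 0.78 = 3.900
  c=6: 6 × 0.70 = 4.200
  c=7: 7 × 0.65 = 4.550
  c=8: 8 × 0.61 = 4.880
  c=9: 9 × 0.57 = 5.130
  c=10: 10 × 0.53 = 5.300
  c=11: 11 × 0.48 = 5.280
  c=12: 12 × 0.42 = 5.040
Maximum at c = 10 (5.300 hatchlings surviving to independence).

10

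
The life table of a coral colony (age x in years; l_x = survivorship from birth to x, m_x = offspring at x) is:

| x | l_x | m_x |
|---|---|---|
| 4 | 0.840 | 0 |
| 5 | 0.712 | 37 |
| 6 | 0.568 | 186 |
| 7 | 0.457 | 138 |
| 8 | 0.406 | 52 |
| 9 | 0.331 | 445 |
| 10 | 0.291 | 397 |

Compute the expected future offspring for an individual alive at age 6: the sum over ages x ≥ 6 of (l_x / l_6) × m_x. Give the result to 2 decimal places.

796.92

l_6 = 0.568. Conditional survival from age 6 to x is l_x / l_6.
  x=6: (0.568/0.568) × 186 = 186.0000
  x=7: (0.457/0.568) × 138 = 111.0317
  x=8: (0.406/0.568) × 52 = 37.1690
  x=9: (0.331/0.568) × 445 = 259.3222
  x=10: (0.291/0.568) × 397 = 203.3926
Sum = 186.0000 + 111.0317 + 37.1690 + 259.3222 + 203.3926 = 796.9155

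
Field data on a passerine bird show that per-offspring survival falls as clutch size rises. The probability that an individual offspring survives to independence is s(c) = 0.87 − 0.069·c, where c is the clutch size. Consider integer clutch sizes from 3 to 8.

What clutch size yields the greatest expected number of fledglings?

6

Expected fledglings = c × s(c):
  c=3: 3 × 0.663 = 1.989
  c=4: 4 × 0.594 = 2.376
  c=5: 5 × 0.525 = 2.625
  c=6: 6 × 0.456 = 2.736
  c=7: 7 × 0.387 = 2.709
  c=8: 8 × 0.318 = 2.544
Maximum at c = 6 (2.736 fledglings).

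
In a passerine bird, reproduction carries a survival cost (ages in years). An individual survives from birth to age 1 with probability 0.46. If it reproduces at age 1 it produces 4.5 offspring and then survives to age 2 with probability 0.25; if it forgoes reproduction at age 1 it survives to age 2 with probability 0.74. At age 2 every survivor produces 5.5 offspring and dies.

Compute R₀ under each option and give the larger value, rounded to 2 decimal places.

breed at age 1: R₀ = 0.46 × (4.5 + 0.25 × 5.5) = 0.46 × 5.8750 = 2.7025
delay to age 2: R₀ = 0.46 × (0.74 × 5.5) = 0.46 × 4.0700 = 1.8722
Higher: breed at age 1 (2.7025).

2.70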